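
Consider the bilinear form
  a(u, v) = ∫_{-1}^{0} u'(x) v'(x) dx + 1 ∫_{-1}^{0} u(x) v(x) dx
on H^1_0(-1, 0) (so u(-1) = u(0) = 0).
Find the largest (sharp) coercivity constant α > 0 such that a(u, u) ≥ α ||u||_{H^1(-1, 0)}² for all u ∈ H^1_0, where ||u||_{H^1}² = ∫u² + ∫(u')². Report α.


α = 1

Coercivity of a(·,·) on H^1_0(-1, 0) means a(u, u) ≥ α ||u||_{H^1}² for every u ∈ H^1_0.
The interval has length L = 1, and Poincaré/coercivity depend only on L. Here a(u, u) = ∫(u')² + (1)·∫u².
Here c = 1 ≥ 1, so a(u,u) = ∫(u')² + c∫u² ≥ ∫(u')² + ∫u² = ||u||_{H^1}², i.e. α = 1 works. No larger α is possible: a(u,u) ≥ α||u||_{H^1}² means (1−α)∫(u')² ≥ (α−c)∫u², and for the modes u_n = sin(nπ(x−x₀)/L) (x₀ the left endpoint) one has ∫u_n²/∫(u_n')² = (L/(nπ))² → 0, so a(u_n,u_n)/||u_n||_{H^1}² → 1. Hence the optimal constant is α = 1.
Therefore α = 1.


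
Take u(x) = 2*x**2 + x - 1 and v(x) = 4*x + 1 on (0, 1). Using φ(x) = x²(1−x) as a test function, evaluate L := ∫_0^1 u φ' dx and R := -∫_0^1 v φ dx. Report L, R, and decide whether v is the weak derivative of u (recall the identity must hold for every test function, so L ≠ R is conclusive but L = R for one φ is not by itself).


LHS = -17/60, RHS = -17/60. Yes, v = u' weakly.

u(x) = 2*x**2 + x - 1, classical derivative u'(x) = 4*x + 1.
φ(x) = x²(1−x), so φ'(x) = x*(2 - 3*x).
Note φ(0) = φ(1) = 0, so the boundary term u·φ vanishes.
LHS = ∫_0^1 u(x) φ'(x) dx = ∫_0^1 (-6*x^4 + x^3 + 5*x^2 - 2*x) dx. Term by term:
  ∫_0^1 -6*x^4 dx = -6/5;  ∫_0^1 x^3 dx = 1/4;  ∫_0^1 5*x^2 dx = 5/3;
  ∫_0^1 -2*x dx = -1.
Sum: -6/5 + 1/4 + 5/3 − 1 = -17/60.
So LHS = -17/60.
∫_0^1 v(x) φ(x) dx = ∫_0^1 (-4*x^4 + 3*x^3 + x^2) dx. Term by term:
  ∫_0^1 -4*x^4 dx = -4/5;  ∫_0^1 3*x^3 dx = 3/4;  ∫_0^1 x^2 dx = 1/3.
Sum: -4/5 + 3/4 + 1/3 = 17/60.
So RHS = -∫_0^1 v(x) φ(x) dx = -17/60.
LHS = RHS, so the identity holds for this test φ.
Moreover u is smooth here and v(x) = u'(x) = 4*x + 1 pointwise, so the identity holds for every test function. Hence v is the weak derivative of u.


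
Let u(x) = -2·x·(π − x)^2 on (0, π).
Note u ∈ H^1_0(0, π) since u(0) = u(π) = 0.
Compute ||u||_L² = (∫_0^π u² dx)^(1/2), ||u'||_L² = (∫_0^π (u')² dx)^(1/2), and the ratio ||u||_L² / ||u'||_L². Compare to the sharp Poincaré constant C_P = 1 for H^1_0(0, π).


||u||_L² / ||u'||_L² = sqrt(14)*π/14 < C_P = 1.

u(x) = -2·x·(π − x)^2, so u'(x) = 2*(π - 3*x)*(x - π).
u(x) = -2·x·(π − x)^2 vanishes at x = 0 and x = π, so u ∈ H^1_0(0, π). Differentiate via the product rule and integrate the resulting polynomials term by term.
  ∫_0^π u² dx = ∫_0^π (4*x^6 - 16*π*x^5 + 24*π^2*x^4 - 16*π^3*x^3 + 4*π^4*x^2) dx. Term by term:
    ∫_0^π 4*x^6 dx = 4*π^7/7;  ∫_0^π -16*π*x^5 dx = -8*π^7/3;  ∫_0^π 24*π^2*x^4 dx = 24*π^7/5;
    ∫_0^π -16*π^3*x^3 dx = -4*π^7;  ∫_0^π 4*π^4*x^2 dx = 4*π^7/3.
  Sum: 4*π^7/7 − 8*π^7/3 + 24*π^7/5 − 4*π^7 + 4*π^7/3 = 4*π^7/105.
  ∫_0^π (u')² dx = ∫_0^π (36*x^4 - 96*π*x^3 + 88*π^2*x^2 - 32*π^3*x + 4*π^4) dx. Term by term:
    ∫_0^π 36*x^4 dx = 36*π^5/5;  ∫_0^π -96*π*x^3 dx = -24*π^5;  ∫_0^π 88*π^2*x^2 dx = 88*π^5/3;
    ∫_0^π -32*π^3*x dx = -16*π^5;  ∫_0^π 4*π^4 dx = 4*π^5.
  Sum: 36*π^5/5 − 24*π^5 + 88*π^5/3 − 16*π^5 + 4*π^5 = 8*π^5/15.
∫_0^π u² dx = 4*π^7/105, so ||u||_L² = 2*sqrt(105)*π^(7/2)/105.
∫_0^π (u')² dx = 8*π^5/15, so ||u'||_L² = 2*sqrt(30)*π^(5/2)/15.
Ratio ||u||_L² / ||u'||_L² = sqrt(14)*π/14.
Sharp Poincaré constant on H^1_0(0, π) is C_P = L/π = 1, achieved by sin(x).
A polynomial bump cannot attain the sharp Poincaré constant (only the first sine eigenfunction does), so the ratio is strictly less than C_P, consistent with ||u||_L² ≤ C_P ||u'||_L².


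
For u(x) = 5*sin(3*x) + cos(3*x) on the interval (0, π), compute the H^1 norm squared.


||u||_{H^1(0,π)}^2 = 130*π

u'(x) = -3*sin(3*x) + 15*cos(3*x).
Expand u² and (u')² and integrate term by term on (0, π), using: for integers n ≥ 1, ∫_0^π sin²(nx) dx = ∫_0^π cos²(nx) dx = π/2; for n ≠ n', ∫_0^π sin(nx)sin(n'x) dx = ∫_0^π cos(nx)cos(n'x) dx = 0; and by product-to-sum, ∫_0^π sin(nx)cos(n'x) dx = ½∫_0^π [sin((n+n')x) + sin((n−n')x)] dx, which is 0 when n+n' is even and 2n/(n²−n'²) when n+n' is odd (it need not vanish on (0, π)).
  u² squared terms: (5)²·∫sin(3x)² dx = 25·π/2 = 25*π/2;  (1)²·∫cos(3x)² dx = 1·π/2 = π/2.
  u² cross terms: 2·(5)·(1)·∫sin(3x)·cos(3x) dx = 10·(0) = 0.
  So ∫_0^π u² dx = 25*π/2 + π/2 + 0 = 13*π.
  (u')² squared terms: (-3)²·∫sin(3x)² dx = 9·π/2 = 9*π/2;  (15)²·∫cos(3x)² dx = 225·π/2 = 225*π/2.
  (u')² cross terms: 2·(-3)·(15)·∫sin(3x)·cos(3x) dx = -90·(0) = 0.
  So ∫_0^π (u')² dx = 9*π/2 + 225*π/2 + 0 = 117*π.
||u||_{H^1}^2 = (13*π) + (117*π) = 130*π.


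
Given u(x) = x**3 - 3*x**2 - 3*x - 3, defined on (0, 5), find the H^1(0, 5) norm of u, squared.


||u||_{H^1}^2 = 13480/7

The H^1 norm (squared) on an interval (0, L) is
  ||u||_{H^1}^2 = ∫_0^L u(x)^2 dx + ∫_0^L u'(x)^2 dx.
Compute u'(x) = 3*x**2 - 6*x - 3.
Then u(x)^2 = x**6 - 6*x**5 + 3*x**4 + 12*x**3 + 27*x**2 + 18*x + 9 and u'(x)^2 = 9*x**4 - 36*x**3 + 18*x**2 + 36*x + 9.
Integrate each monomial from 0 to 5 using ∫_0^5 c·x^n dx = c·5^(n+1)/(n+1):
  ∫_0^5 u(x)^2 dx = ∫_0^5 (x^6 - 6*x^5 + 3*x^4 + 12*x^3 + 27*x^2 + 18*x + 9) dx. Term by term:
    ∫_0^5 x^6 dx = 78125/7;  ∫_0^5 -6*x^5 dx = -15625;  ∫_0^5 3*x^4 dx = 1875;
    ∫_0^5 12*x^3 dx = 1875;  ∫_0^5 27*x^2 dx = 1125;  ∫_0^5 18*x dx = 225;
    ∫_0^5 9 dx = 45.
  Sum: 78125/7 − 15625 + 1875 + 1875 + 1125 + 225 + 45 = 4765/7.
  ∫_0^5 u'(x)^2 dx = ∫_0^5 (9*x^4 - 36*x^3 + 18*x^2 + 36*x + 9) dx. Term by term:
    ∫_0^5 9*x^4 dx = 5625;  ∫_0^5 -36*x^3 dx = -5625;  ∫_0^5 18*x^2 dx = 750;
    ∫_0^5 36*x dx = 450;  ∫_0^5 9 dx = 45.
  Sum: 5625 − 5625 + 750 + 450 + 45 = 1245.
Adding: ||u||_{H^1}^2 = 4765/7 + 1245 = 13480/7.


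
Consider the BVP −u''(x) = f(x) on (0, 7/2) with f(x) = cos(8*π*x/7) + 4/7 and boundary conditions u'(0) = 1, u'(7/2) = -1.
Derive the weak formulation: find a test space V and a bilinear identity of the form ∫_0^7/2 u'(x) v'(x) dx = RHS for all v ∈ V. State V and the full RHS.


V = H^1(0, 7/2) (v unrestricted at boundary; u is determined up to an additive constant); weak form: ∫_0^7/2 u'v' dx = ∫_0^7/2 (cos(8*π*x/7) + 4/7) v dx − v(7/2) − v(0) for all v ∈ V.

Multiply both sides by a test function v and integrate from 0 to 7/2:
  ∫_0^7/2 −u''(x) v(x) dx = ∫_0^7/2 f(x) v(x) dx.
Integrate the LHS by parts once:
  ∫_0^7/2 −u'' v dx = −[u'(x) v(x)]_0^7/2 + ∫_0^7/2 u'(x) v'(x) dx.
Thus ∫_0^7/2 u'(x) v'(x) dx = ∫_0^7/2 f(x) v(x) dx + [u'(x) v(x)]_0^7/2.
Choose V so that boundary terms are either known or forced to vanish.
u has inhomogeneous Neumann u'(0) = 1, u'(7/2) = -1. [u' v]_0^7/2 = (-1)·v(7/2) − (1)·v(0) = − v(7/2) − v(0). Take V = H^1(0, 7/2); boundary term becomes part of RHS.
Weak formulation: find u (satisfying any essential BC) such that ∫_0^7/2 u'(x) v'(x) dx = ∫_0^7/2 f v dx − v(7/2) − v(0) for all v ∈ V (Neumann data are natural BCs: they enter the RHS as boundary terms).
Substituting f(x) = cos(8*π*x/7) + 4/7, the right-hand side is ∫_0^7/2 (cos(8*π*x/7) + 4/7) v dx − v(7/2) − v(0).
Compatibility check (pure Neumann): taking v ≡ 1 ∈ V gives 0 = ∫_0^7/2 f dx + (-1) − (1), i.e. ∫_0^7/2 f dx must equal u'(0) − u'(7/2) = 2. Indeed ∫_0^7/2 (cos(8*π*x/7) + 4/7) dx = 2, so the data are compatible. The solution is then unique only up to an additive constant (fix it e.g. by requiring ∫_0^7/2 u dx = 0).


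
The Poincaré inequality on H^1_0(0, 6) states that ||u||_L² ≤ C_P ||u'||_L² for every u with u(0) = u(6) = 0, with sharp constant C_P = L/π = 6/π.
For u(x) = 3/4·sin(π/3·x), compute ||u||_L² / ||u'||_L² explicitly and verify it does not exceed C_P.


||u||_L² / ||u'||_L² = 3/π < C_P = 6/π.

u(x) = 3/4·sin(π/3·x), so u'(x) = π*cos(π*x/3)/4.
Writing u(x) = A·sin(kπx/L) with A = 3/4 and k = 2, use ∫_0^L sin²(kπx/L) dx = L/2 and ∫_0^L cos²(kπx/L) dx = L/2.
u² = 9/16·sin²(π/3·x) and (u')² = π^2/16·cos²(π/3·x), and each of sin², cos² integrates to L/2 = 3 over (0, 6).
∫_0^6 u² dx = 27/16, so ||u||_L² = 3*sqrt(3)/4.
∫_0^6 (u')² dx = 3*π^2/16, so ||u'||_L² = sqrt(3)*π/4.
Ratio ||u||_L² / ||u'||_L² = 3/π.
Sharp Poincaré constant on H^1_0(0, 6) is C_P = L/π = 6/π, achieved by sin(π/6·x).
This is the k = 2 harmonic; the ratio L/(kπ) is strictly less than C_P = L/π, consistent with the sharp inequality ||u||_L² ≤ C_P ||u'||_L².


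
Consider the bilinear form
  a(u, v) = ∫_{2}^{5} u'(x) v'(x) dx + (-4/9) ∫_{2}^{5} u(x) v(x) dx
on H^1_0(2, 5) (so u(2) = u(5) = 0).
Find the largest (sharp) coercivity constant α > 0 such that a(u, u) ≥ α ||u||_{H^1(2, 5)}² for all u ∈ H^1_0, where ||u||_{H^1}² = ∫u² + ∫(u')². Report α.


α = (-4 + π^2)/(9 + π^2)

Coercivity of a(·,·) on H^1_0(2, 5) means a(u, u) ≥ α ||u||_{H^1}² for every u ∈ H^1_0.
The interval has length L = 3, and Poincaré/coercivity depend only on L. Here a(u, u) = ∫(u')² + (-4/9)·∫u².
Here c = -4/9 < 0 with |c| < (π/L)² = π^2/9, so coercivity still holds. The condition a(u,u) ≥ α||u||_{H^1}² reads (1−α)∫(u')² ≥ (α−c)∫u². Any admissible α is ≤ 1 (rapidly oscillating u have ∫u²/∫(u')² → 0), and α = 1 would force 0 ≥ (1−c)∫u², impossible since c < 1; so 1−α > 0. By the sharp Poincaré inequality on H^1_0 of an interval of length L, ∫(u')² ≥ (π/L)²∫u² with equality for the first sine mode sin(π(x−x₀)/L) (x₀ the left endpoint), so the inequality holds for all u iff (1−α)(π/L)² ≥ α − c, i.e. α ≤ ((π/L)² + c)/((π/L)² + 1) = (1 + c(L/π)²)/(1 + (L/π)²). (Direct route, valid since c ≤ 0: Poincaré gives c∫u² ≥ c(L/π)²∫(u')², so a(u,u) ≥ (1 + c(L/π)²)∫(u')², while ||u||_{H^1}² ≤ (1 + (L/π)²)∫(u')²; dividing yields the same α.) With (π/L)² = π^2/9 and c = -4/9, the largest admissible constant is α = ((π/L)² + c)/((π/L)² + 1).
Simplifying, α = (-4 + π^2)/(9 + π^2).


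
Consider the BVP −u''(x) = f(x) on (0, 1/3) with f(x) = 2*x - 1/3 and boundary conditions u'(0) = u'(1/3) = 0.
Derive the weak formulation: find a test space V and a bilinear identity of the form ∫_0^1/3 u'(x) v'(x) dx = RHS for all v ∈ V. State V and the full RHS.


V = H^1(0, 1/3) (no boundary constraint on v; u is determined up to an additive constant); weak form: ∫_0^1/3 u'v' dx = ∫_0^1/3 (2*x - 1/3) v dx for all v ∈ V.

Multiply both sides by a test function v and integrate from 0 to 1/3:
  ∫_0^1/3 −u''(x) v(x) dx = ∫_0^1/3 f(x) v(x) dx.
Integrate the LHS by parts once:
  ∫_0^1/3 −u'' v dx = −[u'(x) v(x)]_0^1/3 + ∫_0^1/3 u'(x) v'(x) dx.
Thus ∫_0^1/3 u'(x) v'(x) dx = ∫_0^1/3 f(x) v(x) dx + [u'(x) v(x)]_0^1/3.
Choose V so that boundary terms are either known or forced to vanish.
u has homogeneous Neumann: u'(0) = u'(1/3) = 0. So [u' v]_0^1/3 = 0·v(1/3) − 0·v(0) = 0 for any v; take V = H^1(0, 1/3).
Weak formulation: find u (satisfying any essential BC) such that ∫_0^1/3 u'(x) v'(x) dx = ∫_0^1/3 f v dx for all v ∈ V (homogeneous Neumann, so boundary terms vanish).
Substituting f(x) = 2*x - 1/3, the right-hand side is ∫_0^1/3 (2*x - 1/3) v dx.
Compatibility check (pure Neumann): taking v ≡ 1 ∈ V gives 0 = ∫_0^1/3 f dx + (0) − (0), i.e. ∫_0^1/3 f dx must equal u'(0) − u'(1/3) = 0. Indeed ∫_0^1/3 (2*x - 1/3) dx = 0, so the data are compatible. The solution is then unique only up to an additive constant (fix it e.g. by requiring ∫_0^1/3 u dx = 0).


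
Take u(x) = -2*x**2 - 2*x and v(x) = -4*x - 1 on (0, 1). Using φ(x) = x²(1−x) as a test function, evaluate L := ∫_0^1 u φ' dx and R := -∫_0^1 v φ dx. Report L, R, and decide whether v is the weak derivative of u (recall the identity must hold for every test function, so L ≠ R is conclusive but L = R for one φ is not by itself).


LHS = 11/30, RHS = 17/60. No, v is not the weak derivative of u.

u(x) = -2*x**2 - 2*x, classical derivative u'(x) = -4*x - 2.
φ(x) = x²(1−x), so φ'(x) = x*(2 - 3*x).
Note φ(0) = φ(1) = 0, so the boundary term u·φ vanishes.
LHS = ∫_0^1 u(x) φ'(x) dx = ∫_0^1 (6*x^4 + 2*x^3 - 4*x^2) dx. Term by term:
  ∫_0^1 6*x^4 dx = 6/5;  ∫_0^1 2*x^3 dx = 1/2;  ∫_0^1 -4*x^2 dx = -4/3.
Sum: 6/5 + 1/2 − 4/3 = 11/30.
So LHS = 11/30.
∫_0^1 v(x) φ(x) dx = ∫_0^1 (4*x^4 - 3*x^3 - x^2) dx. Term by term:
  ∫_0^1 4*x^4 dx = 4/5;  ∫_0^1 -3*x^3 dx = -3/4;  ∫_0^1 -x^2 dx = -1/3.
Sum: 4/5 − 3/4 − 1/3 = -17/60.
So RHS = -∫_0^1 v(x) φ(x) dx = 17/60.
LHS − RHS = 1/12 ≠ 0, so the identity fails.
(For a valid weak derivative the identity must hold for EVERY test function, in particular this one. The failure shows v is NOT the weak derivative of u.)
Correct weak derivative would be u'(x) = -4*x - 2.


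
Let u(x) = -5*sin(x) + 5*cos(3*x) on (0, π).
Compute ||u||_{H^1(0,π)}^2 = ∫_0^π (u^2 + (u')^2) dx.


||u||_{H^1(0,π)}^2 = 150*π

u'(x) = -15*sin(3*x) - 5*cos(x).
Expand u² and (u')² and integrate term by term on (0, π), using: for integers n ≥ 1, ∫_0^π sin²(nx) dx = ∫_0^π cos²(nx) dx = π/2; for n ≠ n', ∫_0^π sin(nx)sin(n'x) dx = ∫_0^π cos(nx)cos(n'x) dx = 0; and by product-to-sum, ∫_0^π sin(nx)cos(n'x) dx = ½∫_0^π [sin((n+n')x) + sin((n−n')x)] dx, which is 0 when n+n' is even and 2n/(n²−n'²) when n+n' is odd (it need not vanish on (0, π)).
  u² squared terms: (-5)²·∫sin(x)² dx = 25·π/2 = 25*π/2;  (5)²·∫cos(3x)² dx = 25·π/2 = 25*π/2.
  u² cross terms: 2·(-5)·(5)·∫sin(x)·cos(3x) dx = -50·(0) = 0.
  So ∫_0^π u² dx = 25*π/2 + 25*π/2 + 0 = 25*π.
  (u')² squared terms: (-15)²·∫sin(3x)² dx = 225·π/2 = 225*π/2;  (-5)²·∫cos(x)² dx = 25·π/2 = 25*π/2.
  (u')² cross terms: 2·(-15)·(-5)·∫sin(3x)·cos(x) dx = 150·(0) = 0.
  So ∫_0^π (u')² dx = 225*π/2 + 25*π/2 + 0 = 125*π.
||u||_{H^1}^2 = (25*π) + (125*π) = 150*π.


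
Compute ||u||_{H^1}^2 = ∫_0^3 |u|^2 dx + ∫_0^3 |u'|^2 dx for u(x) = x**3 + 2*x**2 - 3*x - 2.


||u||_{H^1}^2 = 44682/35

The H^1 norm (squared) on an interval (0, L) is
  ||u||_{H^1}^2 = ∫_0^L u(x)^2 dx + ∫_0^L u'(x)^2 dx.
Compute u'(x) = 3*x**2 + 4*x - 3.
Then u(x)^2 = x**6 + 4*x**5 - 2*x**4 - 16*x**3 + x**2 + 12*x + 4 and u'(x)^2 = 9*x**4 + 24*x**3 - 2*x**2 - 24*x + 9.
Integrate each monomial from 0 to 3 using ∫_0^3 c·x^n dx = c·3^(n+1)/(n+1):
  ∫_0^3 u(x)^2 dx = ∫_0^3 (x^6 + 4*x^5 - 2*x^4 - 16*x^3 + x^2 + 12*x + 4) dx. Term by term:
    ∫_0^3 x^6 dx = 2187/7;  ∫_0^3 4*x^5 dx = 486;  ∫_0^3 -2*x^4 dx = -486/5;
    ∫_0^3 -16*x^3 dx = -324;  ∫_0^3 x^2 dx = 9;  ∫_0^3 12*x dx = 54;
    ∫_0^3 4 dx = 12.
  Sum: 2187/7 + 486 − 486/5 − 324 + 9 + 54 + 12 = 15828/35.
  ∫_0^3 u'(x)^2 dx = ∫_0^3 (9*x^4 + 24*x^3 - 2*x^2 - 24*x + 9) dx. Term by term:
    ∫_0^3 9*x^4 dx = 2187/5;  ∫_0^3 24*x^3 dx = 486;  ∫_0^3 -2*x^2 dx = -18;
    ∫_0^3 -24*x dx = -108;  ∫_0^3 9 dx = 27.
  Sum: 2187/5 + 486 − 18 − 108 + 27 = 4122/5.
Adding: ||u||_{H^1}^2 = 15828/35 + 4122/5 = 44682/35.


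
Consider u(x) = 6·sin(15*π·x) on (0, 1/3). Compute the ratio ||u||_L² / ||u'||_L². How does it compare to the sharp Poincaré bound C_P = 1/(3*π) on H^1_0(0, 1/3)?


||u||_L² / ||u'||_L² = 1/(15*π) < C_P = 1/(3*π).

u(x) = 6·sin(15*π·x), so u'(x) = 90*π*cos(15*π*x).
Writing u(x) = A·sin(kπx/L) with A = 6 and k = 5, use ∫_0^L sin²(kπx/L) dx = L/2 and ∫_0^L cos²(kπx/L) dx = L/2.
u² = 36·sin²(15*π·x) and (u')² = 8100*π^2·cos²(15*π·x), and each of sin², cos² integrates to L/2 = 1/6 over (0, 1/3).
∫_0^1/3 u² dx = 6, so ||u||_L² = sqrt(6).
∫_0^1/3 (u')² dx = 1350*π^2, so ||u'||_L² = 15*sqrt(6)*π.
Ratio ||u||_L² / ||u'||_L² = 1/(15*π).
Sharp Poincaré constant on H^1_0(0, 1/3) is C_P = L/π = 1/(3*π), achieved by sin(3*π·x).
This is the k = 5 harmonic; the ratio L/(kπ) is strictly less than C_P = L/π, consistent with the sharp inequality ||u||_L² ≤ C_P ||u'||_L².


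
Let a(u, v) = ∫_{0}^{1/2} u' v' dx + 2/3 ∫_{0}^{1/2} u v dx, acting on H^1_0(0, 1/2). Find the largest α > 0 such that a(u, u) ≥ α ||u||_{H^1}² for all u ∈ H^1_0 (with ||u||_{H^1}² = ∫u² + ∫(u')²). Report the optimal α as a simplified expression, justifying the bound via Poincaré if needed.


α = 2*(1 + 6*π^2)/(3*(1 + 4*π^2))

Coercivity of a(·,·) on H^1_0(0, 1/2) means a(u, u) ≥ α ||u||_{H^1}² for every u ∈ H^1_0.
The interval has length L = 1/2, and Poincaré/coercivity depend only on L. Here a(u, u) = ∫(u')² + (2/3)·∫u².
Here 0 < c = 2/3 < 1. The condition a(u,u) ≥ α||u||_{H^1}² reads (1−α)∫(u')² ≥ (α−c)∫u². Any admissible α is ≤ 1 (rapidly oscillating u have ∫u²/∫(u')² → 0), and α = 1 would force 0 ≥ (1−c)∫u², impossible since c < 1; so 1−α > 0. By the sharp Poincaré inequality on H^1_0 of an interval of length L, ∫(u')² ≥ (π/L)²∫u² with equality for the first sine mode sin(π(x−x₀)/L) (x₀ the left endpoint), so the inequality holds for all u iff (1−α)(π/L)² ≥ α − c, i.e. α ≤ ((π/L)² + c)/((π/L)² + 1) = (1 + c(L/π)²)/(1 + (L/π)²). With (π/L)² = 4*π^2 and c = 2/3, the largest admissible constant is α = ((π/L)² + c)/((π/L)² + 1).
Simplifying, α = 2*(1 + 6*π^2)/(3*(1 + 4*π^2)).


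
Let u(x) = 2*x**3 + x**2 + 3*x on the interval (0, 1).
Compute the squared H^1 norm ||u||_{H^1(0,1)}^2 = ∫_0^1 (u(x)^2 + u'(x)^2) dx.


||u||_{H^1}^2 = 3491/70

The H^1 norm (squared) on an interval (0, L) is
  ||u||_{H^1}^2 = ∫_0^L u(x)^2 dx + ∫_0^L u'(x)^2 dx.
Compute u'(x) = 6*x**2 + 2*x + 3.
Then u(x)^2 = 4*x**6 + 4*x**5 + 13*x**4 + 6*x**3 + 9*x**2 and u'(x)^2 = 36*x**4 + 24*x**3 + 40*x**2 + 12*x + 9.
Integrate each monomial from 0 to 1 using ∫_0^1 c·x^n dx = c·1^(n+1)/(n+1):
  ∫_0^1 u(x)^2 dx = ∫_0^1 (4*x^6 + 4*x^5 + 13*x^4 + 6*x^3 + 9*x^2) dx. Term by term:
    ∫_0^1 4*x^6 dx = 4/7;  ∫_0^1 4*x^5 dx = 2/3;  ∫_0^1 13*x^4 dx = 13/5;
    ∫_0^1 6*x^3 dx = 3/2;  ∫_0^1 9*x^2 dx = 3.
  Sum: 4/7 + 2/3 + 13/5 + 3/2 + 3 = 1751/210.
  ∫_0^1 u'(x)^2 dx = ∫_0^1 (36*x^4 + 24*x^3 + 40*x^2 + 12*x + 9) dx. Term by term:
    ∫_0^1 36*x^4 dx = 36/5;  ∫_0^1 24*x^3 dx = 6;  ∫_0^1 40*x^2 dx = 40/3;
    ∫_0^1 12*x dx = 6;  ∫_0^1 9 dx = 9.
  Sum: 36/5 + 6 + 40/3 + 6 + 9 = 623/15.
Adding: ||u||_{H^1}^2 = 1751/210 + 623/15 = 3491/70.


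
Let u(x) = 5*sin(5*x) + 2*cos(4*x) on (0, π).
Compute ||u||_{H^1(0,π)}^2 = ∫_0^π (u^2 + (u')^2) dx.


||u||_{H^1(0,π)}^2 = 3400/9 + 359*π

u'(x) = -8*sin(4*x) + 25*cos(5*x).
Expand u² and (u')² and integrate term by term on (0, π), using: for integers n ≥ 1, ∫_0^π sin²(nx) dx = ∫_0^π cos²(nx) dx = π/2; for n ≠ n', ∫_0^π sin(nx)sin(n'x) dx = ∫_0^π cos(nx)cos(n'x) dx = 0; and by product-to-sum, ∫_0^π sin(nx)cos(n'x) dx = ½∫_0^π [sin((n+n')x) + sin((n−n')x)] dx, which is 0 when n+n' is even and 2n/(n²−n'²) when n+n' is odd (it need not vanish on (0, π)).
  u² squared terms: (2)²·∫cos(4x)² dx = 4·π/2 = 2*π;  (5)²·∫sin(5x)² dx = 25·π/2 = 25*π/2.
  u² cross terms: 2·(2)·(5)·∫cos(4x)·sin(5x) dx = 20·(10/9) = 200/9.
  So ∫_0^π u² dx = 2*π + 25*π/2 + 200/9 = 200/9 + 29*π/2.
  (u')² squared terms: (-8)²·∫sin(4x)² dx = 64·π/2 = 32*π;  (25)²·∫cos(5x)² dx = 625·π/2 = 625*π/2.
  (u')² cross terms: 2·(-8)·(25)·∫sin(4x)·cos(5x) dx = -400·(-8/9) = 3200/9.
  So ∫_0^π (u')² dx = 32*π + 625*π/2 + 3200/9 = 3200/9 + 689*π/2.
||u||_{H^1}^2 = (200/9 + 29*π/2) + (3200/9 + 689*π/2) = 3400/9 + 359*π.


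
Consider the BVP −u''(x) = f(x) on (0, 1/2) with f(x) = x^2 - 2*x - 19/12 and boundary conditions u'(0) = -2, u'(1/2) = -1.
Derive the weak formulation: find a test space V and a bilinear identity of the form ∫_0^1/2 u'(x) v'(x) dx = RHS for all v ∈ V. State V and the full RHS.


V = H^1(0, 1/2) (v unrestricted at boundary; u is determined up to an additive constant); weak form: ∫_0^1/2 u'v' dx = ∫_0^1/2 (x^2 - 2*x - 19/12) v dx − v(1/2) + 2·v(0) for all v ∈ V.

Multiply both sides by a test function v and integrate from 0 to 1/2:
  ∫_0^1/2 −u''(x) v(x) dx = ∫_0^1/2 f(x) v(x) dx.
Integrate the LHS by parts once:
  ∫_0^1/2 −u'' v dx = −[u'(x) v(x)]_0^1/2 + ∫_0^1/2 u'(x) v'(x) dx.
Thus ∫_0^1/2 u'(x) v'(x) dx = ∫_0^1/2 f(x) v(x) dx + [u'(x) v(x)]_0^1/2.
Choose V so that boundary terms are either known or forced to vanish.
u has inhomogeneous Neumann u'(0) = -2, u'(1/2) = -1. [u' v]_0^1/2 = (-1)·v(1/2) − (-2)·v(0) = − v(1/2) + 2·v(0). Take V = H^1(0, 1/2); boundary term becomes part of RHS.
Weak formulation: find u (satisfying any essential BC) such that ∫_0^1/2 u'(x) v'(x) dx = ∫_0^1/2 f v dx − v(1/2) + 2·v(0) for all v ∈ V (Neumann data are natural BCs: they enter the RHS as boundary terms).
Substituting f(x) = x^2 - 2*x - 19/12, the right-hand side is ∫_0^1/2 (x^2 - 2*x - 19/12) v dx − v(1/2) + 2·v(0).
Compatibility check (pure Neumann): taking v ≡ 1 ∈ V gives 0 = ∫_0^1/2 f dx + (-1) − (-2), i.e. ∫_0^1/2 f dx must equal u'(0) − u'(1/2) = -1. Indeed ∫_0^1/2 (x^2 - 2*x - 19/12) dx = -1, so the data are compatible. The solution is then unique only up to an additive constant (fix it e.g. by requiring ∫_0^1/2 u dx = 0).


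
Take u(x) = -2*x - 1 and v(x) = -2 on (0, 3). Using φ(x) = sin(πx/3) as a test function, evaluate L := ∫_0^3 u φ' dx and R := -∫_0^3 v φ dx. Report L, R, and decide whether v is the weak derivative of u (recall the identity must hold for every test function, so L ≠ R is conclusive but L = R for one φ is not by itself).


LHS = 12/π, RHS = 12/π. Yes, v = u' weakly.

u(x) = -2*x - 1, classical derivative u'(x) = -2.
φ(x) = sin(πx/3), so φ'(x) = π*cos(π*x/3)/3.
Note φ(0) = φ(3) = 0, so the boundary term u·φ vanishes.
LHS = ∫_0^3 u(x) φ'(x) dx = ∫_0^3 (-2*π*x*cos(π*x/3)/3 - π*cos(π*x/3)/3) dx. Term by term:
  ∫_0^3 -π*cos(π*x/3)/3 dx = 0;  ∫_0^3 -2*π*x*cos(π*x/3)/3 dx = 12/π.
Sum: 0 + 12/π = 12/π.
So LHS = 12/π.
∫_0^3 v(x) φ(x) dx = ∫_0^3 (-2*sin(π*x/3)) dx. Term by term:
  ∫_0^3 -2*sin(π*x/3) dx = -12/π.
So RHS = -∫_0^3 v(x) φ(x) dx = 12/π.
LHS = RHS, so the identity holds for this test φ.
Moreover u is smooth here and v(x) = u'(x) = -2 pointwise, so the identity holds for every test function. Hence v is the weak derivative of u.


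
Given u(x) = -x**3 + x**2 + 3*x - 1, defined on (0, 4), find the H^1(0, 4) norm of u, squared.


||u||_{H^1}^2 = 155096/105

The H^1 norm (squared) on an interval (0, L) is
  ||u||_{H^1}^2 = ∫_0^L u(x)^2 dx + ∫_0^L u'(x)^2 dx.
Compute u'(x) = -3*x**2 + 2*x + 3.
Then u(x)^2 = x**6 - 2*x**5 - 5*x**4 + 8*x**3 + 7*x**2 - 6*x + 1 and u'(x)^2 = 9*x**4 - 12*x**3 - 14*x**2 + 12*x + 9.
Integrate each monomial from 0 to 4 using ∫_0^4 c·x^n dx = c·4^(n+1)/(n+1):
  ∫_0^4 u(x)^2 dx = ∫_0^4 (x^6 - 2*x^5 - 5*x^4 + 8*x^3 + 7*x^2 - 6*x + 1) dx. Term by term:
    ∫_0^4 x^6 dx = 16384/7;  ∫_0^4 -2*x^5 dx = -4096/3;  ∫_0^4 -5*x^4 dx = -1024;
    ∫_0^4 8*x^3 dx = 512;  ∫_0^4 7*x^2 dx = 448/3;  ∫_0^4 -6*x dx = -48;
    ∫_0^4 1 dx = 4.
  Sum: 16384/7 − 4096/3 − 1024 + 512 + 448/3 − 48 + 4 = 3980/7.
  ∫_0^4 u'(x)^2 dx = ∫_0^4 (9*x^4 - 12*x^3 - 14*x^2 + 12*x + 9) dx. Term by term:
    ∫_0^4 9*x^4 dx = 9216/5;  ∫_0^4 -12*x^3 dx = -768;  ∫_0^4 -14*x^2 dx = -896/3;
    ∫_0^4 12*x dx = 96;  ∫_0^4 9 dx = 36.
  Sum: 9216/5 − 768 − 896/3 + 96 + 36 = 13628/15.
Adding: ||u||_{H^1}^2 = 3980/7 + 13628/15 = 155096/105.


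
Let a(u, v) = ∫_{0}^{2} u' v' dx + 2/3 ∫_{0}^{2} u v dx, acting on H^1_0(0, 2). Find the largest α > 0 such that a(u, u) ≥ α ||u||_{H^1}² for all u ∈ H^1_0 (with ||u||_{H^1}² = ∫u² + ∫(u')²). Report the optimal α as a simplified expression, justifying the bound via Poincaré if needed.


α = (8/3 + π^2)/(4 + π^2)

Coercivity of a(·,·) on H^1_0(0, 2) means a(u, u) ≥ α ||u||_{H^1}² for every u ∈ H^1_0.
The interval has length L = 2, and Poincaré/coercivity depend only on L. Here a(u, u) = ∫(u')² + (2/3)·∫u².
Here 0 < c = 2/3 < 1. The condition a(u,u) ≥ α||u||_{H^1}² reads (1−α)∫(u')² ≥ (α−c)∫u². Any admissible α is ≤ 1 (rapidly oscillating u have ∫u²/∫(u')² → 0), and α = 1 would force 0 ≥ (1−c)∫u², impossible since c < 1; so 1−α > 0. By the sharp Poincaré inequality on H^1_0 of an interval of length L, ∫(u')² ≥ (π/L)²∫u² with equality for the first sine mode sin(π(x−x₀)/L) (x₀ the left endpoint), so the inequality holds for all u iff (1−α)(π/L)² ≥ α − c, i.e. α ≤ ((π/L)² + c)/((π/L)² + 1) = (1 + c(L/π)²)/(1 + (L/π)²). With (π/L)² = π^2/4 and c = 2/3, the largest admissible constant is α = ((π/L)² + c)/((π/L)² + 1).
Simplifying, α = (8/3 + π^2)/(4 + π^2).


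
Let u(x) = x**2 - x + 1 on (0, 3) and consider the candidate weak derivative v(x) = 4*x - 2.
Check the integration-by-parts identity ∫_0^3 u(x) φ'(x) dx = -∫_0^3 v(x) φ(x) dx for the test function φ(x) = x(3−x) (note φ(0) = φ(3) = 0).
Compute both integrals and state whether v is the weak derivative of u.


LHS = -9, RHS = -18. No, v is not the weak derivative of u.

u(x) = x**2 - x + 1, classical derivative u'(x) = 2*x - 1.
φ(x) = x(3−x), so φ'(x) = 3 - 2*x.
Note φ(0) = φ(3) = 0, so the boundary term u·φ vanishes.
LHS = ∫_0^3 u(x) φ'(x) dx = ∫_0^3 (-2*x^3 + 5*x^2 - 5*x + 3) dx. Term by term:
  ∫_0^3 -2*x^3 dx = -81/2;  ∫_0^3 5*x^2 dx = 45;  ∫_0^3 -5*x dx = -45/2;
  ∫_0^3 3 dx = 9.
Sum: -81/2 + 45 − 45/2 + 9 = -9.
So LHS = -9.
∫_0^3 v(x) φ(x) dx = ∫_0^3 (-4*x^3 + 14*x^2 - 6*x) dx. Term by term:
  ∫_0^3 -4*x^3 dx = -81;  ∫_0^3 14*x^2 dx = 126;  ∫_0^3 -6*x dx = -27.
Sum: -81 + 126 − 27 = 18.
So RHS = -∫_0^3 v(x) φ(x) dx = -18.
LHS − RHS = 9 ≠ 0, so the identity fails.
(For a valid weak derivative the identity must hold for EVERY test function, in particular this one. The failure shows v is NOT the weak derivative of u.)
Correct weak derivative would be u'(x) = 2*x - 1.


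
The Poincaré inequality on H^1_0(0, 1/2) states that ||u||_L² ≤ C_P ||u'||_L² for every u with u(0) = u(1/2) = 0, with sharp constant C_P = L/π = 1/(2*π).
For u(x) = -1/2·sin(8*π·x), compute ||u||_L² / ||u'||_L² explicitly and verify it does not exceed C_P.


||u||_L² / ||u'||_L² = 1/(8*π) < C_P = 1/(2*π).

u(x) = -1/2·sin(8*π·x), so u'(x) = -4*π*cos(8*π*x).
Writing u(x) = A·sin(kπx/L) with A = -1/2 and k = 4, use ∫_0^L sin²(kπx/L) dx = L/2 and ∫_0^L cos²(kπx/L) dx = L/2.
u² = 1/4·sin²(8*π·x) and (u')² = 16*π^2·cos²(8*π·x), and each of sin², cos² integrates to L/2 = 1/4 over (0, 1/2).
∫_0^1/2 u² dx = 1/16, so ||u||_L² = 1/4.
∫_0^1/2 (u')² dx = 4*π^2, so ||u'||_L² = 2*π.
Ratio ||u||_L² / ||u'||_L² = 1/(8*π).
Sharp Poincaré constant on H^1_0(0, 1/2) is C_P = L/π = 1/(2*π), achieved by sin(2*π·x).
This is the k = 4 harmonic; the ratio L/(kπ) is strictly less than C_P = L/π, consistent with the sharp inequality ||u||_L² ≤ C_P ||u'||_L².


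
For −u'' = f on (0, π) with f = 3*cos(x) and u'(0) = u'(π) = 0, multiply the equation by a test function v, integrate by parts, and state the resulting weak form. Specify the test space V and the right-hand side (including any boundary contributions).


V = H^1(0, π) (no boundary constraint on v; u is determined up to an additive constant); weak form: ∫_0^π u'v' dx = ∫_0^π (3*cos(x)) v dx for all v ∈ V.

Multiply both sides by a test function v and integrate from 0 to π:
  ∫_0^π −u''(x) v(x) dx = ∫_0^π f(x) v(x) dx.
Integrate the LHS by parts once:
  ∫_0^π −u'' v dx = −[u'(x) v(x)]_0^π + ∫_0^π u'(x) v'(x) dx.
Thus ∫_0^π u'(x) v'(x) dx = ∫_0^π f(x) v(x) dx + [u'(x) v(x)]_0^π.
Choose V so that boundary terms are either known or forced to vanish.
u has homogeneous Neumann: u'(0) = u'(π) = 0. So [u' v]_0^π = 0·v(π) − 0·v(0) = 0 for any v; take V = H^1(0, π).
Weak formulation: find u (satisfying any essential BC) such that ∫_0^π u'(x) v'(x) dx = ∫_0^π f v dx for all v ∈ V (homogeneous Neumann, so boundary terms vanish).
Substituting f(x) = 3*cos(x), the right-hand side is ∫_0^π (3*cos(x)) v dx.
Compatibility check (pure Neumann): taking v ≡ 1 ∈ V gives 0 = ∫_0^π f dx + (0) − (0), i.e. ∫_0^π f dx must equal u'(0) − u'(π) = 0. Indeed ∫_0^π (3*cos(x)) dx = 0, so the data are compatible. The solution is then unique only up to an additive constant (fix it e.g. by requiring ∫_0^π u dx = 0).


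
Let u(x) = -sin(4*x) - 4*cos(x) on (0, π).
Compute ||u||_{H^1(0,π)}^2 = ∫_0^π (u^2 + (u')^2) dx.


||u||_{H^1(0,π)}^2 = 128/15 + 49*π/2

u'(x) = 4*sin(x) - 4*cos(4*x).
Expand u² and (u')² and integrate term by term on (0, π), using: for integers n ≥ 1, ∫_0^π sin²(nx) dx = ∫_0^π cos²(nx) dx = π/2; for n ≠ n', ∫_0^π sin(nx)sin(n'x) dx = ∫_0^π cos(nx)cos(n'x) dx = 0; and by product-to-sum, ∫_0^π sin(nx)cos(n'x) dx = ½∫_0^π [sin((n+n')x) + sin((n−n')x)] dx, which is 0 when n+n' is even and 2n/(n²−n'²) when n+n' is odd (it need not vanish on (0, π)).
  u² squared terms: (-1)²·∫sin(4x)² dx = 1·π/2 = π/2;  (-4)²·∫cos(x)² dx = 16·π/2 = 8*π.
  u² cross terms: 2·(-1)·(-4)·∫sin(4x)·cos(x) dx = 8·(8/15) = 64/15.
  So ∫_0^π u² dx = π/2 + 8*π + 64/15 = 64/15 + 17*π/2.
  (u')² squared terms: (-4)²·∫cos(4x)² dx = 16·π/2 = 8*π;  (4)²·∫sin(x)² dx = 16·π/2 = 8*π.
  (u')² cross terms: 2·(-4)·(4)·∫cos(4x)·sin(x) dx = -32·(-2/15) = 64/15.
  So ∫_0^π (u')² dx = 8*π + 8*π + 64/15 = 64/15 + 16*π.
||u||_{H^1}^2 = (64/15 + 17*π/2) + (64/15 + 16*π) = 128/15 + 49*π/2.


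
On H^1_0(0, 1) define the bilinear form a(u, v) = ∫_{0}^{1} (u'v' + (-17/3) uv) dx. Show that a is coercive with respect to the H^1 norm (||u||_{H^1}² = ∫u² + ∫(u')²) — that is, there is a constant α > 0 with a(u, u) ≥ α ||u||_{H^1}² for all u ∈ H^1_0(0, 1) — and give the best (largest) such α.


α = (-17/3 + π^2)/(1 + π^2)

Coercivity of a(·,·) on H^1_0(0, 1) means a(u, u) ≥ α ||u||_{H^1}² for every u ∈ H^1_0.
The interval has length L = 1, and Poincaré/coercivity depend only on L. Here a(u, u) = ∫(u')² + (-17/3)·∫u².
Here c = -17/3 < 0 with |c| < (π/L)² = π^2, so coercivity still holds. The condition a(u,u) ≥ α||u||_{H^1}² reads (1−α)∫(u')² ≥ (α−c)∫u². Any admissible α is ≤ 1 (rapidly oscillating u have ∫u²/∫(u')² → 0), and α = 1 would force 0 ≥ (1−c)∫u², impossible since c < 1; so 1−α > 0. By the sharp Poincaré inequality on H^1_0 of an interval of length L, ∫(u')² ≥ (π/L)²∫u² with equality for the first sine mode sin(π(x−x₀)/L) (x₀ the left endpoint), so the inequality holds for all u iff (1−α)(π/L)² ≥ α − c, i.e. α ≤ ((π/L)² + c)/((π/L)² + 1) = (1 + c(L/π)²)/(1 + (L/π)²). (Direct route, valid since c ≤ 0: Poincaré gives c∫u² ≥ c(L/π)²∫(u')², so a(u,u) ≥ (1 + c(L/π)²)∫(u')², while ||u||_{H^1}² ≤ (1 + (L/π)²)∫(u')²; dividing yields the same α.) With (π/L)² = π^2 and c = -17/3, the largest admissible constant is α = ((π/L)² + c)/((π/L)² + 1).
Simplifying, α = (-17/3 + π^2)/(1 + π^2).


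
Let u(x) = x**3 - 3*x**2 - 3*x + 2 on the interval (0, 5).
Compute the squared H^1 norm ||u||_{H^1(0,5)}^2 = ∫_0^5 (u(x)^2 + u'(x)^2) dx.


||u||_{H^1}^2 = 25735/14

The H^1 norm (squared) on an interval (0, L) is
  ||u||_{H^1}^2 = ∫_0^L u(x)^2 dx + ∫_0^L u'(x)^2 dx.
Compute u'(x) = 3*x**2 - 6*x - 3.
Then u(x)^2 = x**6 - 6*x**5 + 3*x**4 + 22*x**3 - 3*x**2 - 12*x + 4 and u'(x)^2 = 9*x**4 - 36*x**3 + 18*x**2 + 36*x + 9.
Integrate each monomial from 0 to 5 using ∫_0^5 c·x^n dx = c·5^(n+1)/(n+1):
  ∫_0^5 u(x)^2 dx = ∫_0^5 (x^6 - 6*x^5 + 3*x^4 + 22*x^3 - 3*x^2 - 12*x + 4) dx. Term by term:
    ∫_0^5 x^6 dx = 78125/7;  ∫_0^5 -6*x^5 dx = -15625;  ∫_0^5 3*x^4 dx = 1875;
    ∫_0^5 22*x^3 dx = 6875/2;  ∫_0^5 -3*x^2 dx = -125;  ∫_0^5 -12*x dx = -150;
    ∫_0^5 4 dx = 20.
  Sum: 78125/7 − 15625 + 1875 + 6875/2 − 125 − 150 + 20 = 8305/14.
  ∫_0^5 u'(x)^2 dx = ∫_0^5 (9*x^4 - 36*x^3 + 18*x^2 + 36*x + 9) dx. Term by term:
    ∫_0^5 9*x^4 dx = 5625;  ∫_0^5 -36*x^3 dx = -5625;  ∫_0^5 18*x^2 dx = 750;
    ∫_0^5 36*x dx = 450;  ∫_0^5 9 dx = 45.
  Sum: 5625 − 5625 + 750 + 450 + 45 = 1245.
Adding: ||u||_{H^1}^2 = 8305/14 + 1245 = 25735/14.


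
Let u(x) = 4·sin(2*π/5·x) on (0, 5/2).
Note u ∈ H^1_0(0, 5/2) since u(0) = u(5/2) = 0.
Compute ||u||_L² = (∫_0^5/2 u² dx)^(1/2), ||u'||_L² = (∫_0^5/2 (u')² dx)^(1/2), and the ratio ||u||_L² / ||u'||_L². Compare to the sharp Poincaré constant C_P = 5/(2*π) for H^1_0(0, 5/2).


||u||_L² / ||u'||_L² = 5/(2*π) = C_P.

u(x) = 4·sin(2*π/5·x), so u'(x) = 8*π*cos(2*π*x/5)/5.
Writing u(x) = A·sin(kπx/L) with A = 4 and k = 1, use ∫_0^L sin²(kπx/L) dx = L/2 and ∫_0^L cos²(kπx/L) dx = L/2.
u² = 16·sin²(2*π/5·x) and (u')² = 64*π^2/25·cos²(2*π/5·x), and each of sin², cos² integrates to L/2 = 5/4 over (0, 5/2).
∫_0^5/2 u² dx = 20, so ||u||_L² = 2*sqrt(5).
∫_0^5/2 (u')² dx = 16*π^2/5, so ||u'||_L² = 4*sqrt(5)*π/5.
Ratio ||u||_L² / ||u'||_L² = 5/(2*π).
Sharp Poincaré constant on H^1_0(0, 5/2) is C_P = L/π = 5/(2*π), achieved by sin(2*π/5·x).
This is the k = 1 eigenfunction (up to amplitude), so the ratio equals the sharp Poincaré constant exactly.


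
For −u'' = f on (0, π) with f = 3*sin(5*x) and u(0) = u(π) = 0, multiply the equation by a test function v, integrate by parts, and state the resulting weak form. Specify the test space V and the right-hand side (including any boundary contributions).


V = H^1_0(0, π) (so v(0) = v(π) = 0); weak form: ∫_0^π u'v' dx = ∫_0^π (3*sin(5*x)) v dx for all v ∈ V.

Multiply both sides by a test function v and integrate from 0 to π:
  ∫_0^π −u''(x) v(x) dx = ∫_0^π f(x) v(x) dx.
Integrate the LHS by parts once:
  ∫_0^π −u'' v dx = −[u'(x) v(x)]_0^π + ∫_0^π u'(x) v'(x) dx.
Thus ∫_0^π u'(x) v'(x) dx = ∫_0^π f(x) v(x) dx + [u'(x) v(x)]_0^π.
Choose V so that boundary terms are either known or forced to vanish.
u is Dirichlet: u(0) = u(π) = 0. Let V = H^1_0(0, π); then v(0) = v(π) = 0, and [u' v]_0^π = 0.
Weak formulation: find u (satisfying any essential BC) such that ∫_0^π u'(x) v'(x) dx = ∫_0^π f v dx for all v ∈ V.
Substituting f(x) = 3*sin(5*x), the right-hand side is ∫_0^π (3*sin(5*x)) v dx.


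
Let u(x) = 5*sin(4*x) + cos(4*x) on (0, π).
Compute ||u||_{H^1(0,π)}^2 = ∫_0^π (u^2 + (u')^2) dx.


||u||_{H^1(0,π)}^2 = 221*π

u'(x) = -4*sin(4*x) + 20*cos(4*x).
Expand u² and (u')² and integrate term by term on (0, π), using: for integers n ≥ 1, ∫_0^π sin²(nx) dx = ∫_0^π cos²(nx) dx = π/2; for n ≠ n', ∫_0^π sin(nx)sin(n'x) dx = ∫_0^π cos(nx)cos(n'x) dx = 0; and by product-to-sum, ∫_0^π sin(nx)cos(n'x) dx = ½∫_0^π [sin((n+n')x) + sin((n−n')x)] dx, which is 0 when n+n' is even and 2n/(n²−n'²) when n+n' is odd (it need not vanish on (0, π)).
  u² squared terms: (5)²·∫sin(4x)² dx = 25·π/2 = 25*π/2;  (1)²·∫cos(4x)² dx = 1·π/2 = π/2.
  u² cross terms: 2·(5)·(1)·∫sin(4x)·cos(4x) dx = 10·(0) = 0.
  So ∫_0^π u² dx = 25*π/2 + π/2 + 0 = 13*π.
  (u')² squared terms: (-4)²·∫sin(4x)² dx = 16·π/2 = 8*π;  (20)²·∫cos(4x)² dx = 400·π/2 = 200*π.
  (u')² cross terms: 2·(-4)·(20)·∫sin(4x)·cos(4x) dx = -160·(0) = 0.
  So ∫_0^π (u')² dx = 8*π + 200*π + 0 = 208*π.
||u||_{H^1}^2 = (13*π) + (208*π) = 221*π.


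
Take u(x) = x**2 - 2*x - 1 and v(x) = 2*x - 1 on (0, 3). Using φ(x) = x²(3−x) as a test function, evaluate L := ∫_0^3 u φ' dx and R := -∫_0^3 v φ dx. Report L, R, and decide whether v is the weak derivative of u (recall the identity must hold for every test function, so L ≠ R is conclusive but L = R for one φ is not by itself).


LHS = -54/5, RHS = -351/20. No, v is not the weak derivative of u.

u(x) = x**2 - 2*x - 1, classical derivative u'(x) = 2*x - 2.
φ(x) = x²(3−x), so φ'(x) = 3*x*(2 - x).
Note φ(0) = φ(3) = 0, so the boundary term u·φ vanishes.
LHS = ∫_0^3 u(x) φ'(x) dx = ∫_0^3 (-3*x^4 + 12*x^3 - 9*x^2 - 6*x) dx. Term by term:
  ∫_0^3 -3*x^4 dx = -729/5;  ∫_0^3 12*x^3 dx = 243;  ∫_0^3 -9*x^2 dx = -81;
  ∫_0^3 -6*x dx = -27.
Sum: -729/5 + 243 − 81 − 27 = -54/5.
So LHS = -54/5.
∫_0^3 v(x) φ(x) dx = ∫_0^3 (-2*x^4 + 7*x^3 - 3*x^2) dx. Term by term:
  ∫_0^3 -2*x^4 dx = -486/5;  ∫_0^3 7*x^3 dx = 567/4;  ∫_0^3 -3*x^2 dx = -27.
Sum: -486/5 + 567/4 − 27 = 351/20.
So RHS = -∫_0^3 v(x) φ(x) dx = -351/20.
LHS − RHS = 27/4 ≠ 0, so the identity fails.
(For a valid weak derivative the identity must hold for EVERY test function, in particular this one. The failure shows v is NOT the weak derivative of u.)
Correct weak derivative would be u'(x) = 2*x - 2.


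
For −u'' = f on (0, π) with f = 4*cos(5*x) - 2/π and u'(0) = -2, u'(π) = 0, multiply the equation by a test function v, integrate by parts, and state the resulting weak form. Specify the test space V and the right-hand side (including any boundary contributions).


V = H^1(0, π) (v unrestricted at boundary; u is determined up to an additive constant); weak form: ∫_0^π u'v' dx = ∫_0^π (4*cos(5*x) - 2/π) v dx + 2·v(0) for all v ∈ V.

Multiply both sides by a test function v and integrate from 0 to π:
  ∫_0^π −u''(x) v(x) dx = ∫_0^π f(x) v(x) dx.
Integrate the LHS by parts once:
  ∫_0^π −u'' v dx = −[u'(x) v(x)]_0^π + ∫_0^π u'(x) v'(x) dx.
Thus ∫_0^π u'(x) v'(x) dx = ∫_0^π f(x) v(x) dx + [u'(x) v(x)]_0^π.
Choose V so that boundary terms are either known or forced to vanish.
u has inhomogeneous Neumann u'(0) = -2, u'(π) = 0. [u' v]_0^π = (0)·v(π) − (-2)·v(0) = 2·v(0). Take V = H^1(0, π); boundary term becomes part of RHS.
Weak formulation: find u (satisfying any essential BC) such that ∫_0^π u'(x) v'(x) dx = ∫_0^π f v dx + 2·v(0) for all v ∈ V (Neumann data are natural BCs: they enter the RHS as boundary terms).
Substituting f(x) = 4*cos(5*x) - 2/π, the right-hand side is ∫_0^π (4*cos(5*x) - 2/π) v dx + 2·v(0).
Compatibility check (pure Neumann): taking v ≡ 1 ∈ V gives 0 = ∫_0^π f dx + (0) − (-2), i.e. ∫_0^π f dx must equal u'(0) − u'(π) = -2. Indeed ∫_0^π (4*cos(5*x) - 2/π) dx = -2, so the data are compatible. The solution is then unique only up to an additive constant (fix it e.g. by requiring ∫_0^π u dx = 0).


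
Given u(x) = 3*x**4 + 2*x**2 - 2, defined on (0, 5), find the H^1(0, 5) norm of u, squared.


||u||_{H^1}^2 = 78740545/21

The H^1 norm (squared) on an interval (0, L) is
  ||u||_{H^1}^2 = ∫_0^L u(x)^2 dx + ∫_0^L u'(x)^2 dx.
Compute u'(x) = 12*x**3 + 4*x.
Then u(x)^2 = 9*x**8 + 12*x**6 - 8*x**4 - 8*x**2 + 4 and u'(x)^2 = 144*x**6 + 96*x**4 + 16*x**2.
Integrate each monomial from 0 to 5 using ∫_0^5 c·x^n dx = c·5^(n+1)/(n+1):
  ∫_0^5 u(x)^2 dx = ∫_0^5 (9*x^8 + 12*x^6 - 8*x^4 - 8*x^2 + 4) dx. Term by term:
    ∫_0^5 9*x^8 dx = 1953125;  ∫_0^5 12*x^6 dx = 937500/7;  ∫_0^5 -8*x^4 dx = -5000;
    ∫_0^5 -8*x^2 dx = -1000/3;  ∫_0^5 4 dx = 20.
  Sum: 1953125 + 937500/7 − 5000 − 1000/3 + 20 = 43716545/21.
  ∫_0^5 u'(x)^2 dx = ∫_0^5 (144*x^6 + 96*x^4 + 16*x^2) dx. Term by term:
    ∫_0^5 144*x^6 dx = 11250000/7;  ∫_0^5 96*x^4 dx = 60000;  ∫_0^5 16*x^2 dx = 2000/3.
  Sum: 11250000/7 + 60000 + 2000/3 = 35024000/21.
Adding: ||u||_{H^1}^2 = 43716545/21 + 35024000/21 = 78740545/21.


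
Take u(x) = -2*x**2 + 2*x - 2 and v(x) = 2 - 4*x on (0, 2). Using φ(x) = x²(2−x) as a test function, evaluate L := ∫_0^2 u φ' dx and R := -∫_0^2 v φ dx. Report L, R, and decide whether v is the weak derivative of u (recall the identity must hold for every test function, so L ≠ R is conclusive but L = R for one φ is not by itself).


LHS = 56/15, RHS = 56/15. Yes, v = u' weakly.

u(x) = -2*x**2 + 2*x - 2, classical derivative u'(x) = 2 - 4*x.
φ(x) = x²(2−x), so φ'(x) = x*(4 - 3*x).
Note φ(0) = φ(2) = 0, so the boundary term u·φ vanishes.
LHS = ∫_0^2 u(x) φ'(x) dx = ∫_0^2 (6*x^4 - 14*x^3 + 14*x^2 - 8*x) dx. Term by term:
  ∫_0^2 6*x^4 dx = 192/5;  ∫_0^2 -14*x^3 dx = -56;  ∫_0^2 14*x^2 dx = 112/3;
  ∫_0^2 -8*x dx = -16.
Sum: 192/5 − 56 + 112/3 − 16 = 56/15.
So LHS = 56/15.
∫_0^2 v(x) φ(x) dx = ∫_0^2 (4*x^4 - 10*x^3 + 4*x^2) dx. Term by term:
  ∫_0^2 4*x^4 dx = 128/5;  ∫_0^2 -10*x^3 dx = -40;  ∫_0^2 4*x^2 dx = 32/3.
Sum: 128/5 − 40 + 32/3 = -56/15.
So RHS = -∫_0^2 v(x) φ(x) dx = 56/15.
LHS = RHS, so the identity holds for this test φ.
Moreover u is smooth here and v(x) = u'(x) = 2 - 4*x pointwise, so the identity holds for every test function. Hence v is the weak derivative of u.
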